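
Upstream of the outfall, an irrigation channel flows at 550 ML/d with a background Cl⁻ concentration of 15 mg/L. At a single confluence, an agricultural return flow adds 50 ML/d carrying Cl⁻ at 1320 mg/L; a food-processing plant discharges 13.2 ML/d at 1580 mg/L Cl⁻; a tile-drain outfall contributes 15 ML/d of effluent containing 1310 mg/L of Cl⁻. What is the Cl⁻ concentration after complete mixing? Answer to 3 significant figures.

183 mg/L

After mixing, C = (550.0·15.00 + 50.00·1320 + 13.20·1580 + 15.00·1310) / 628.2 = 114800/628.2 = 182.7 mg/L.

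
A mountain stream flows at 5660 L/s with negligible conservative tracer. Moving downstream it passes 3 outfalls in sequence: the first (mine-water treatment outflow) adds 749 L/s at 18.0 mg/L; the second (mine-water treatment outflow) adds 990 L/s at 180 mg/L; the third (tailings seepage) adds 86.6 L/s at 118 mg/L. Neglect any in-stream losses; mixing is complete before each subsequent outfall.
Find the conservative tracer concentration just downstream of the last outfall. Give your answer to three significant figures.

After outfall 1: Q = 5660 + 749.0 = 6409 L/s; C = (5660·0 + 749.0·18.00)/6409 = 2.104 mg/L.
After outfall 2: Q = 6409 + 990.0 = 7399 L/s; C = (6409·2.104 + 990.0·180.0)/7399 = 25.91 mg/L.
After outfall 3: Q = 7399 + 86.60 = 7486 L/s; C = (7399·25.91 + 86.60·118.0)/7486 = 26.97 mg/L.

27.0 mg/L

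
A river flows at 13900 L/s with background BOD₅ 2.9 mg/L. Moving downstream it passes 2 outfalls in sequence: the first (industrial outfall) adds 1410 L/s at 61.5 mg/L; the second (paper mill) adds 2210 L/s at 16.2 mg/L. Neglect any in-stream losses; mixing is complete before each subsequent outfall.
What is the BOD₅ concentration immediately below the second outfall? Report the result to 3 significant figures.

9.29 mg/L

Outfall 1: combined Q = 15310 L/s; C = (13900·2.900 + 1410·61.50)/15310 = 8.297 mg/L.
Outfall 2: combined Q = 17520 L/s; C = (15310·8.297 + 2210·16.20)/17520 = 9.294 mg/L.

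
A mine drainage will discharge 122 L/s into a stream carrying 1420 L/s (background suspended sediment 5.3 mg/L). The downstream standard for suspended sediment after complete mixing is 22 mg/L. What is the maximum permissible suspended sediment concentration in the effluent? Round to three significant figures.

216 mg/L

At the limit, (Qr·Cr + Qe·Cₑ)/(Qr + Qe) = 22:
Cₑ = (1542·22 − 1420·5.300) / 122.0 = 216.4 mg/L.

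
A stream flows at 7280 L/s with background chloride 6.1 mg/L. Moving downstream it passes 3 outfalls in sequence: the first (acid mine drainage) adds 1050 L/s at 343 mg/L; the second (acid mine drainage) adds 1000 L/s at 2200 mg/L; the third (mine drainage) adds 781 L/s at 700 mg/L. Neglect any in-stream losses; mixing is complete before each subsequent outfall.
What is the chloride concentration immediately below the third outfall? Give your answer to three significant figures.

After outfall 1: Q = 7280 + 1050 = 8330 L/s; C = (7280·6.100 + 1050·343.0)/8330 = 48.57 mg/L.
After outfall 2: Q = 8330 + 1000 = 9330 L/s; C = (8330·48.57 + 1000·2200)/9330 = 279.2 mg/L.
After outfall 3: Q = 9330 + 781.0 = 10110 L/s; C = (9330·279.2 + 781.0·700.0)/10110 = 311.7 mg/L.

312 mg/L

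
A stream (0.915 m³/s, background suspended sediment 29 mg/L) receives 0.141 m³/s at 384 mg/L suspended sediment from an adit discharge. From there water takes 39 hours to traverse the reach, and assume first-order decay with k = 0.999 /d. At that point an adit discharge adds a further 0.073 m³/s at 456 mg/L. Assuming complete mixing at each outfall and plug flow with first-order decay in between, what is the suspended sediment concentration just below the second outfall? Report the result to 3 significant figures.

After mixing, C = (0.9150·29.00 + 0.1410·384.0) / 1.056 = 80.68/1.056 = 76.40 mg/L; combined flow 1.056 m³/s.
First-order decay: C = 76.40·exp(−k·t) = 76.40·0.1972 = 15.07 mg/L.
At the second outfall, C = (1.056·15.07 + 0.07300·456.0) / (1.056 + 0.07300) = 43.58 mg/L.

43.6 mg/L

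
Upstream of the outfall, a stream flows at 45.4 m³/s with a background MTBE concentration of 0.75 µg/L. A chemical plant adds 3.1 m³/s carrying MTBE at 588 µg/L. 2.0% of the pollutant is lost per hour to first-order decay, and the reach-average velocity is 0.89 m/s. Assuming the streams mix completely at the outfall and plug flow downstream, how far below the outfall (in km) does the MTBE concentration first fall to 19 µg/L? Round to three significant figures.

After mixing, C = (45.40·0.7500 + 3.100·588.0) / 48.50 = 1857/48.50 = 38.29 µg/L.
2.0%/h lost → k = −ln(1 − 0.02) = 0.02020 h⁻¹.
Set 38.29·exp(−k·t) = 19 → t = ln(38.29/19)/k = 124800 s = 34.68 h.
Distance = v·t = 0.89·124800 = 111100 m = 111.1 km.

111 km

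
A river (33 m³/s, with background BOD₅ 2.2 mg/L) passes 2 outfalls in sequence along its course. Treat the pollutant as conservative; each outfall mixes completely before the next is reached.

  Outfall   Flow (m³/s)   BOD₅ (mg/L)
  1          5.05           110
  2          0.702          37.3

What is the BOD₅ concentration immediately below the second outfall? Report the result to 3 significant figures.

After outfall 1: Q = 33.00 + 5.050 = 38.05 m³/s; C = (33.00·2.200 + 5.050·110.0)/38.05 = 16.51 mg/L.
After outfall 2: Q = 38.05 + 0.7020 = 38.75 m³/s; C = (38.05·16.51 + 0.7020·37.30)/38.75 = 16.88 mg/L.

16.9 mg/L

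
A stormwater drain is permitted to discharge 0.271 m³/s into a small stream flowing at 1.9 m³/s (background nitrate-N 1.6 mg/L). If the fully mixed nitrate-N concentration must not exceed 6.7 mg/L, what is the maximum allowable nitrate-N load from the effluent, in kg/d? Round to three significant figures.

Mass balance at the limit: 1.900·1.600 + 0.2710·Cₑ = 2.171·6.7 → Cₑ = 42.46 mg/L.
Load = 0.2710 m³/s × 42.46 g/m³ × 86 400 s/d = 994.1 kg/d.

994 kg/d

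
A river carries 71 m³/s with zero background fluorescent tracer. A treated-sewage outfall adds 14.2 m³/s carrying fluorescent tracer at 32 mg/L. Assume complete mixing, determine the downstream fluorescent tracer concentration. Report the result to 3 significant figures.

Mass balance: C = (71.00·0 + 14.20·32.00) / 85.20 = 454.4/85.20 = 5.333 mg/L.

5.33 mg/L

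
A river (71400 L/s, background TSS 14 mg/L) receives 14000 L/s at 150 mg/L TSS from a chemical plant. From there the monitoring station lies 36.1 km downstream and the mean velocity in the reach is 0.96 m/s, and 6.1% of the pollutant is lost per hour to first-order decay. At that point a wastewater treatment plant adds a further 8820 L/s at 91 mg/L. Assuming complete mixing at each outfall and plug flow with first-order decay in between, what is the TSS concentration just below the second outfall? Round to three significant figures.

Mass balance: C = (71400·14.00 + 14000·150.0) / 85400 = 3100000/85400 = 36.30 mg/L; combined flow 85400 L/s.
Travel time t = 36.1·1000 / 0.96 = 37600 s = 10.45 h.
6.1%/h lost → k = −ln(1 − 0.061) = 0.06294 h⁻¹.
First-order decay: C = 36.30·exp(−k·t) = 36.30·0.5182 = 18.81 mg/L.
At the second outfall, C = (85400·18.81 + 8820·91.00) / (85400 + 8820) = 25.57 mg/L.

25.6 mg/L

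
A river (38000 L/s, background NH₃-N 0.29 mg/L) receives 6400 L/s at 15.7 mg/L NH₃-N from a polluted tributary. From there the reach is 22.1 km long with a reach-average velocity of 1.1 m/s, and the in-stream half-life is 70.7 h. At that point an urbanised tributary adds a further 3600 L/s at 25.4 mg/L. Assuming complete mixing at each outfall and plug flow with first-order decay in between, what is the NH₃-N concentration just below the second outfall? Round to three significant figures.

4.10 mg/L

Mass balance: C = (38000·0.2900 + 6400·15.70) / 44400 = 111500/44400 = 2.511 mg/L; combined flow 44400 L/s.
Travel time t = 22.1·1000 / 1.1 = 20090 s = 5.581 h.
Half-life 70.7 h → k = ln 2 / 70.7 = 0.009804 h⁻¹ = 0.2353 d⁻¹.
Decay over the reach: 2.511·exp(−kt) = 2.511·0.9468 = 2.378 mg/L.
At the second outfall, C = (44400·2.378 + 3600·25.40) / (44400 + 3600) = 4.104 mg/L.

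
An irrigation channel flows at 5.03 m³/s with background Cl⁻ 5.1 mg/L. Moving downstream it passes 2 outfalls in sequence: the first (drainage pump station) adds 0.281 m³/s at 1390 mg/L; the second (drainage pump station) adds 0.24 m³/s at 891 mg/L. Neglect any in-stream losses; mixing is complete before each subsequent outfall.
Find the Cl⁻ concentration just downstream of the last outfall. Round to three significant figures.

After outfall 1: Q = 5.030 + 0.2810 = 5.311 m³/s; C = (5.030·5.100 + 0.2810·1390)/5.311 = 78.37 mg/L.
After outfall 2: Q = 5.311 + 0.2400 = 5.551 m³/s; C = (5.311·78.37 + 0.2400·891.0)/5.551 = 113.5 mg/L.

114 mg/L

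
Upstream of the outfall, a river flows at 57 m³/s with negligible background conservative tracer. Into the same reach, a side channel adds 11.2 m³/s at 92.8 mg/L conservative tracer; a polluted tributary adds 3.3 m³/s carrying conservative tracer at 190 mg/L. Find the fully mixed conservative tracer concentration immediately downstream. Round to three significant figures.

23.3 mg/L

Flow-weighted average: C = (57.00·0 + 11.20·92.80 + 3.300·190.0) / 71.50 = 1666/71.50 = 23.31 mg/L.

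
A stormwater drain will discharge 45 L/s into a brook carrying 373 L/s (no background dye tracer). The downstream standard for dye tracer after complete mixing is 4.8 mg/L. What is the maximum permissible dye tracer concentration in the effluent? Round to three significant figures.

At the limit, (Qr·Cr + Qe·Cₑ)/(Qr + Qe) = 4.8:
Cₑ = (418.0·4.8 − 373.0·0) / 45.00 = 44.59 mg/L.

44.6 mg/L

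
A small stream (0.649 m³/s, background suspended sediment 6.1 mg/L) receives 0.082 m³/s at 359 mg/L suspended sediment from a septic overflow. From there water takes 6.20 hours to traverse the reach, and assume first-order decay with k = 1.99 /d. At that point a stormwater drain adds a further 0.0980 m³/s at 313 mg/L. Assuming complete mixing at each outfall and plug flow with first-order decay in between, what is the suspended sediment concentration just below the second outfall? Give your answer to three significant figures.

61.1 mg/L

After mixing, C = (0.6490·6.100 + 0.08200·359.0) / 0.7310 = 33.40/0.7310 = 45.69 mg/L; combined flow 0.7310 m³/s.
Decay over the reach: 45.69·exp(−kt) = 45.69·0.5980 = 27.32 mg/L.
Second outfall: C = (0.7310·27.32 + 0.09800·313.0)/0.8290 = 61.09 mg/L.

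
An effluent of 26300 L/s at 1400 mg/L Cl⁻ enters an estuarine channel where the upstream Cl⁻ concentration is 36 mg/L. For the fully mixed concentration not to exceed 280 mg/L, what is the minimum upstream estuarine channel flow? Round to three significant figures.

121000 L/s

Set C_mix = 280: (Q·36.00 + 26300·1400) / (Q + 26300) = 280
→ Q = 26300·(1400 − 280)/(280 − 36.00) = 120700 L/s.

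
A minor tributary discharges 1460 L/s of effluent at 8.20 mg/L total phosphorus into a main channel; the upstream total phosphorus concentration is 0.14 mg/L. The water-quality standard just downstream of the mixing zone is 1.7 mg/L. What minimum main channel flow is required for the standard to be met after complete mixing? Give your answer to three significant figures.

6080 L/s

Set C_mix = 1.7: (Q·0.1400 + 1460·8.200) / (Q + 1460) = 1.7
→ Q = 1460·(8.200 − 1.7)/(1.7 − 0.1400) = 6083 L/s.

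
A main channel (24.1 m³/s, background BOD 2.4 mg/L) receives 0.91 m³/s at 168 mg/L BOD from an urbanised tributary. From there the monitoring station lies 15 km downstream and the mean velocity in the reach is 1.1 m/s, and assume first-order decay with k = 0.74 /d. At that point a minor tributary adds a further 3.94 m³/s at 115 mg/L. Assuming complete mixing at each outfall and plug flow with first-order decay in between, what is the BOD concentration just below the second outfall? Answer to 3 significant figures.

22.1 mg/L

Flow-weighted average: C = (24.10·2.400 + 0.9100·168.0) / 25.01 = 210.7/25.01 = 8.425 mg/L; combined flow 25.01 m³/s.
Travel time t = 15·1000 / 1.1 = 13640 s = 3.788 h.
After decay, C = 8.425 × e^(−kt) = 8.425 × 0.8898 = 7.497 mg/L.
At the second outfall, C = (25.01·7.497 + 3.940·115.0) / (25.01 + 3.940) = 22.13 mg/L.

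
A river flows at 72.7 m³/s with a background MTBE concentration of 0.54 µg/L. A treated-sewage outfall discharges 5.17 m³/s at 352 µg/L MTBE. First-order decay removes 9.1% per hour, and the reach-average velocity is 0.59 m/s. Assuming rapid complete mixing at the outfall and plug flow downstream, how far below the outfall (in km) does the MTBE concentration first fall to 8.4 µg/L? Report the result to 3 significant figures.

23.3 km

Flow-weighted average: C = (72.70·0.5400 + 5.170·352.0) / 77.87 = 1859/77.87 = 23.87 µg/L.
9.1%/h lost → k = −ln(1 − 0.091) = 0.09541 h⁻¹.
Set 23.87·exp(−k·t) = 8.4 → t = ln(23.87/8.4)/k = 39410 s = 10.95 h.
Distance = v·t = 0.59·39410 = 23250 m = 23.25 km.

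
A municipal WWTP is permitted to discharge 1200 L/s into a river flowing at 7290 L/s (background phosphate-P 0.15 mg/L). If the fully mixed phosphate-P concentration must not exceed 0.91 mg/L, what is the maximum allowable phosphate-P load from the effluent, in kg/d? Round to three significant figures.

Mass balance at the limit: 7290·0.1500 + 1200·Cₑ = 8490·0.91 → Cₑ = 5.527 mg/L.
1200 L/s = 1.200 m³/s. Load = 1.200 m³/s × 5.527 g/m³ × 86 400 s/d = 573.0 kg/d.

573 kg/d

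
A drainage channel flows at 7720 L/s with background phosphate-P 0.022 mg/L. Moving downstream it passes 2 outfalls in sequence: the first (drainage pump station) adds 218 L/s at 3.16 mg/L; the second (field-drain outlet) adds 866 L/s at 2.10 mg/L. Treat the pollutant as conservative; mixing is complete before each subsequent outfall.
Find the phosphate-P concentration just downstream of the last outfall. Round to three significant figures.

Outfall 1: combined Q = 7938 L/s; C = (7720·0.02200 + 218.0·3.160)/7938 = 0.1082 mg/L.
Outfall 2: combined Q = 8804 L/s; C = (7938·0.1082 + 866.0·2.100)/8804 = 0.3041 mg/L.

0.304 mg/L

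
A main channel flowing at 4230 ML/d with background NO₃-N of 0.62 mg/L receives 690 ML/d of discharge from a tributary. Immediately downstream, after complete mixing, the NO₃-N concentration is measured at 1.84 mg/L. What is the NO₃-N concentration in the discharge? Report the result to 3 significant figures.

9.32 mg/L

Mass balance: 4230·0.6200 + 690.0·Cₑ = 4920·1.840
→ Cₑ = (4920·1.840 − 4230·0.6200) / 690.0 = 9.319 mg/L.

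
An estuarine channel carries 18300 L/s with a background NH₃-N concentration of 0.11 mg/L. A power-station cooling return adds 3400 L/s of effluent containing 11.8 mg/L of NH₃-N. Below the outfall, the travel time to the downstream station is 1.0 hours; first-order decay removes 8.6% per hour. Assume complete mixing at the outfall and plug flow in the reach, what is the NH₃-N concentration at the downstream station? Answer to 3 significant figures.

Conservation of mass: C = (18300·0.1100 + 3400·11.80) / 21700 = 42130/21700 = 1.942 mg/L.
8.6%/h lost → k = −ln(1 − 0.086) = 0.08992 h⁻¹.
Applying C = C₀e^(−kt): 1.942 × 0.9140 = 1.775 mg/L.

1.77 mg/L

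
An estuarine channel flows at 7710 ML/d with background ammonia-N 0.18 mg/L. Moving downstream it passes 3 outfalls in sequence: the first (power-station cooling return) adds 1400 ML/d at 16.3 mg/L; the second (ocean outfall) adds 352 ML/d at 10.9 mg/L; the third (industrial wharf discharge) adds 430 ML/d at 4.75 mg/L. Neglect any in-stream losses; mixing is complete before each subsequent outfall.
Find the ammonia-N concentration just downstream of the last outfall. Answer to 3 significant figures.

3.04 mg/L

Below outfall 1: Q → 9110 ML/d, C = (7710·0.1800 + 1400·16.30)/9110 = 2.657 mg/L.
Below outfall 2: Q → 9462 ML/d, C = (9110·2.657 + 352.0·10.90)/9462 = 2.964 mg/L.
Below outfall 3: Q → 9892 ML/d, C = (9462·2.964 + 430.0·4.750)/9892 = 3.042 mg/L.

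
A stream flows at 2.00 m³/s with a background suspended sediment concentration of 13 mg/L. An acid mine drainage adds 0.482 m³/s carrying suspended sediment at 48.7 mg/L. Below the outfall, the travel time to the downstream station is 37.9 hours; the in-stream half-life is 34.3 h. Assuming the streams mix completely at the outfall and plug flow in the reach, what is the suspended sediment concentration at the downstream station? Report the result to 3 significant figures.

Mixed concentration C = ΣQC/ΣQ = (2.000·13.00 + 0.4820·48.70) / 2.482 = 49.47/2.482 = 19.93 mg/L.
Half-life 34.3 h → k = ln 2 / 34.3 = 0.02021 h⁻¹ = 0.4850 d⁻¹.
After decay, C = 19.93 × e^(−kt) = 19.93 × 0.4649 = 9.267 mg/L.

9.27 mg/L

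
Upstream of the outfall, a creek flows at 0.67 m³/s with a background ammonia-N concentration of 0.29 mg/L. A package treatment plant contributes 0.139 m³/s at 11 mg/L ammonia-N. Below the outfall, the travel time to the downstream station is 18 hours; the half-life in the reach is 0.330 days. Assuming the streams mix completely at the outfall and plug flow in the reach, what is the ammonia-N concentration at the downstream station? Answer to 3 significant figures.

0.441 mg/L

After mixing, C = (0.6700·0.2900 + 0.1390·11.00) / 0.8090 = 1.723/0.8090 = 2.130 mg/L.
Half-life 0.330 d → k = ln 2 / 0.330 = 2.100 d⁻¹.
First-order decay: C = 2.130·exp(−k·t) = 2.130·0.2069 = 0.4408 mg/L.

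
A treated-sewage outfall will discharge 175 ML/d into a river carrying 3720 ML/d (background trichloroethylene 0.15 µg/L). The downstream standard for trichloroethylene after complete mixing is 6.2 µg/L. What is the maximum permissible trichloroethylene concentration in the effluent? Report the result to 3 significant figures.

135 µg/L

At the limit, (Qr·Cr + Qe·Cₑ)/(Qr + Qe) = 6.2:
Cₑ = (3895·6.2 − 3720·0.1500) / 175.0 = 134.8 µg/L.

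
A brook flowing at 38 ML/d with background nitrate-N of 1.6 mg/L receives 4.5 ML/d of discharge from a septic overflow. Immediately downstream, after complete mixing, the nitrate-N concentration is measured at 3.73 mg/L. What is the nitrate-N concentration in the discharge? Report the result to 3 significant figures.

Mass balance: 38.00·1.600 + 4.500·Cₑ = 42.50·3.730
→ Cₑ = (42.50·3.730 − 38.00·1.600) / 4.500 = 21.72 mg/L.

21.7 mg/L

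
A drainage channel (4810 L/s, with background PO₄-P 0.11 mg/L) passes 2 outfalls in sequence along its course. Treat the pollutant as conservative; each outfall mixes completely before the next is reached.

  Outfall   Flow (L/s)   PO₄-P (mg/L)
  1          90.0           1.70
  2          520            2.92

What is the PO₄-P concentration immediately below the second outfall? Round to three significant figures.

0.406 mg/L

After outfall 1: Q = 4810 + 90.00 = 4900 L/s; C = (4810·0.1100 + 90.00·1.700)/4900 = 0.1392 mg/L.
After outfall 2: Q = 4900 + 520.0 = 5420 L/s; C = (4900·0.1392 + 520.0·2.920)/5420 = 0.4060 mg/L.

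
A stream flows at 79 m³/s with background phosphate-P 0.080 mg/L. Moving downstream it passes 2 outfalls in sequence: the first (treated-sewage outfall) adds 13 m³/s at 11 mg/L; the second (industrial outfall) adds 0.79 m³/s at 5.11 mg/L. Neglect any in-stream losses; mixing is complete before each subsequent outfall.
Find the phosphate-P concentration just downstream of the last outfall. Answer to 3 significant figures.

1.65 mg/L

Outfall 1: combined Q = 92.00 m³/s; C = (79.00·0.08000 + 13.00·11.00)/92.00 = 1.623 mg/L.
Outfall 2: combined Q = 92.79 m³/s; C = (92.00·1.623 + 0.7900·5.110)/92.79 = 1.653 mg/L.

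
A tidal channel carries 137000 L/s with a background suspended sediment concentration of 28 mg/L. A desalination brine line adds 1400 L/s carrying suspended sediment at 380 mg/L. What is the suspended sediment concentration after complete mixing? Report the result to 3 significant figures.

Mixed concentration C = ΣQC/ΣQ = (137000·28.00 + 1400·380.0) / 138400 = 4368000/138400 = 31.56 mg/L.

31.6 mg/L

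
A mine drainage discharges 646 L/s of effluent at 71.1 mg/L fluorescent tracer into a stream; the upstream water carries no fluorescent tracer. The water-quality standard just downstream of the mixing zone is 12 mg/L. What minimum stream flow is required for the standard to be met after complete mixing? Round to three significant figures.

3180 L/s

Set C_mix = 12: (Q·0 + 646.0·71.10) / (Q + 646.0) = 12
→ Q = 646.0·(71.10 − 12)/(12 − 0) = 3182 L/s.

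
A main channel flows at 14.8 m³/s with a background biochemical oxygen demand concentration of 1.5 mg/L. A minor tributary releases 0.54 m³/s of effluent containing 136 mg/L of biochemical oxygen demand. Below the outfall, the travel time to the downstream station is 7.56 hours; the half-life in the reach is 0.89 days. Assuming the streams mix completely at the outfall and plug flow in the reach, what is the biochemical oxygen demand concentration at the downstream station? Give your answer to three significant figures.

Flow-weighted average: C = (14.80·1.500 + 0.5400·136.0) / 15.34 = 95.64/15.34 = 6.235 mg/L.
Half-life 0.89 d → k = ln 2 / 0.89 = 0.7788 d⁻¹.
After decay, C = 6.235 × e^(−kt) = 6.235 × 0.7824 = 4.878 mg/L.

4.88 mg/L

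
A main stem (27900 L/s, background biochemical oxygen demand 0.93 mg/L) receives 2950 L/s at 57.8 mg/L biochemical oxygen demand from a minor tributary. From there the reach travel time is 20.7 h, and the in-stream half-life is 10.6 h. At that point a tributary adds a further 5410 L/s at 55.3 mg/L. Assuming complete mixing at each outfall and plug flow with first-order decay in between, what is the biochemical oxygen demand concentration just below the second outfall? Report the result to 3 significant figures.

Conservation of mass: C = (27900·0.9300 + 2950·57.80) / 30850 = 196500/30850 = 6.368 mg/L; combined flow 30850 L/s.
Half-life 10.6 h → k = ln 2 / 10.6 = 0.06539 h⁻¹ = 1.569 d⁻¹.
After decay, C = 6.368 × e^(−kt) = 6.368 × 0.2583 = 1.645 mg/L.
Second outfall: C = (30850·1.645 + 5410·55.30)/36260 = 9.650 mg/L.

9.65 mg/L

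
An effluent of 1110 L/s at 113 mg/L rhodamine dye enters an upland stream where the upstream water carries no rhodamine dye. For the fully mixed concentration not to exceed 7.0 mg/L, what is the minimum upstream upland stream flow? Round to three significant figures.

Set C_mix = 7.0: (Q·0 + 1110·113.0) / (Q + 1110) = 7.0
→ Q = 1110·(113.0 − 7.0)/(7.0 − 0) = 16810 L/s.

16800 L/s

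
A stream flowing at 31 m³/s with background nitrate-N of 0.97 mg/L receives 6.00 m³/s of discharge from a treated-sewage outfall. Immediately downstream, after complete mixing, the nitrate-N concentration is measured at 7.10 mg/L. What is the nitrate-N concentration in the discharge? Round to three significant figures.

38.8 mg/L

Mass balance: 31.00·0.9700 + 6.000·Cₑ = 37.00·7.100
→ Cₑ = (37.00·7.100 − 31.00·0.9700) / 6.000 = 38.77 mg/L.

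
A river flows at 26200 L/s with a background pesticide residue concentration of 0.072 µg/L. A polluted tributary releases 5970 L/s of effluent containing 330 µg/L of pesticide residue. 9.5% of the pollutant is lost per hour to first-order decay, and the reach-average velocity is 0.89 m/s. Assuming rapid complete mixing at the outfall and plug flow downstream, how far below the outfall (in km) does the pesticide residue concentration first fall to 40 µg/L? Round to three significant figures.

13.7 km

Mass balance: C = (26200·0.07200 + 5970·330.0) / 32170 = 1972000/32170 = 61.30 µg/L.
9.5%/h lost → k = −ln(1 − 0.095) = 0.09982 h⁻¹.
Set 61.30·exp(−k·t) = 40 → t = ln(61.30/40)/k = 15400 s = 4.277 h.
Distance = v·t = 0.89·15400 = 13700 m = 13.70 km.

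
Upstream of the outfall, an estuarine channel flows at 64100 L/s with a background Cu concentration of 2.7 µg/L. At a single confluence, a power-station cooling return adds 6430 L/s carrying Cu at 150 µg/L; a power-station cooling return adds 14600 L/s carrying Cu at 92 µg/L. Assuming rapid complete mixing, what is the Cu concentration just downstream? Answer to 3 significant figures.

Conservation of mass: C = (64100·2.700 + 6430·150.0 + 14600·92.00) / 85130 = 2481000/85130 = 29.14 µg/L.

29.1 µg/L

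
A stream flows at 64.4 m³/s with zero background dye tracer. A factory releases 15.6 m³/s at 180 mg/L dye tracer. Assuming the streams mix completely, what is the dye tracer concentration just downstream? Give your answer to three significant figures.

35.1 mg/L

Mass balance: C = (64.40·0 + 15.60·180.0) / 80.00 = 2808/80.00 = 35.10 mg/L.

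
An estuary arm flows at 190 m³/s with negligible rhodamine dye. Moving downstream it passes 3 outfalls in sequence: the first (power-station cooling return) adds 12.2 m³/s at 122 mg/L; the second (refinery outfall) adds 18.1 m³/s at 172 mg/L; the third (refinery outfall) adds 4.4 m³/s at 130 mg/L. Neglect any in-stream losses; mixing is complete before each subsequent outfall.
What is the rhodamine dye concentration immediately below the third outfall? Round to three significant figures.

23.0 mg/L

After outfall 1: Q = 190.0 + 12.20 = 202.2 m³/s; C = (190.0·0 + 12.20·122.0)/202.2 = 7.361 mg/L.
After outfall 2: Q = 202.2 + 18.10 = 220.3 m³/s; C = (202.2·7.361 + 18.10·172.0)/220.3 = 20.89 mg/L.
After outfall 3: Q = 220.3 + 4.400 = 224.7 m³/s; C = (220.3·20.89 + 4.400·130.0)/224.7 = 23.02 mg/L.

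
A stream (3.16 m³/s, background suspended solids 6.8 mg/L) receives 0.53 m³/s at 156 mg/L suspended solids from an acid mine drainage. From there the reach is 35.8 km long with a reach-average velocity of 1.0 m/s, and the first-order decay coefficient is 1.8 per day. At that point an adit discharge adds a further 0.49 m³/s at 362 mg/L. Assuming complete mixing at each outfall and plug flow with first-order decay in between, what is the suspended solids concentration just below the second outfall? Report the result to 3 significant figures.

After mixing, C = (3.160·6.800 + 0.5300·156.0) / 3.690 = 104.2/3.690 = 28.23 mg/L; combined flow 3.690 m³/s.
Travel time t = 35.8·1000 / 1.0 = 35800 s = 9.944 h.
Applying C = C₀e^(−kt): 28.23 × 0.4743 = 13.39 mg/L.
Second outfall: C = (3.690·13.39 + 0.4900·362.0)/4.180 = 54.26 mg/L.

54.3 mg/L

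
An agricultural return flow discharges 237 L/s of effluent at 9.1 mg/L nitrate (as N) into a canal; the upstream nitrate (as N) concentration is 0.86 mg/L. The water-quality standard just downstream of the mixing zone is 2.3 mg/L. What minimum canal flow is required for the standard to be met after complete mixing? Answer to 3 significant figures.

Set C_mix = 2.3: (Q·0.8600 + 237.0·9.100) / (Q + 237.0) = 2.3
→ Q = 237.0·(9.100 − 2.3)/(2.3 − 0.8600) = 1119 L/s.

1120 L/s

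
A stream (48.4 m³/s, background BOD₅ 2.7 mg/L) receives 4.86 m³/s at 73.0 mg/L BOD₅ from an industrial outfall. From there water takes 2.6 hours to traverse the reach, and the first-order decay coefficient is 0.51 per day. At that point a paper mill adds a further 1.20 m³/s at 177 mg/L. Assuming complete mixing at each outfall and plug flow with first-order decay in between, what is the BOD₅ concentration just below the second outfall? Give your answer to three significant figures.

Mass balance: C = (48.40·2.700 + 4.860·73.00) / 53.26 = 485.5/53.26 = 9.115 mg/L; combined flow 53.26 m³/s.
After decay, C = 9.115 × e^(−kt) = 9.115 × 0.9462 = 8.625 mg/L.
Second outfall: C = (53.26·8.625 + 1.200·177.0)/54.46 = 12.34 mg/L.

12.3 mg/L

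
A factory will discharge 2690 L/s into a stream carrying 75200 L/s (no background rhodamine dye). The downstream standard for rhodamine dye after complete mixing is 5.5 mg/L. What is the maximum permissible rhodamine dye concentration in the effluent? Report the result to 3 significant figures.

159 mg/L

At the limit, (Qr·Cr + Qe·Cₑ)/(Qr + Qe) = 5.5:
Cₑ = (77890·5.5 − 75200·0) / 2690 = 159.3 mg/L.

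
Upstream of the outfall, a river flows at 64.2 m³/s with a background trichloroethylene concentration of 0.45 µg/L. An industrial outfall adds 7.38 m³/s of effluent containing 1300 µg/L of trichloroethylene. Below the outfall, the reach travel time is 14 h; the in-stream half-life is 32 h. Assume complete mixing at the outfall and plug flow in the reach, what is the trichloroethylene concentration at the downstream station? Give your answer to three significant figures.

Conservation of mass: C = (64.20·0.4500 + 7.380·1300) / 71.58 = 9623/71.58 = 134.4 µg/L.
Half-life 32 h → k = ln 2 / 32 = 0.02166 h⁻¹ = 0.5199 d⁻¹.
Applying C = C₀e^(−kt): 134.4 × 0.7384 = 99.27 µg/L.

99.3 µg/L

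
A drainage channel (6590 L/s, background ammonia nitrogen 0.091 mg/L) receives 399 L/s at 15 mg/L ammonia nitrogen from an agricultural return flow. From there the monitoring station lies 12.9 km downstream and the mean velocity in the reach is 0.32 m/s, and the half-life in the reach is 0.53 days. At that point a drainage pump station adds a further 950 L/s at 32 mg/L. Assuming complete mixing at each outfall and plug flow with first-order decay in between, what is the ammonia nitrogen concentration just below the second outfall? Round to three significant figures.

4.28 mg/L

After mixing, C = (6590·0.09100 + 399.0·15.00) / 6989 = 6585/6989 = 0.9422 mg/L; combined flow 6989 L/s.
Travel time t = 12.9·1000 / 0.32 = 40310 s = 11.20 h.
Half-life 0.53 d → k = ln 2 / 0.53 = 1.308 d⁻¹.
Applying C = C₀e^(−kt): 0.9422 × 0.5432 = 0.5118 mg/L.
Second outfall: C = (6989·0.5118 + 950.0·32.00)/7939 = 4.280 mg/L.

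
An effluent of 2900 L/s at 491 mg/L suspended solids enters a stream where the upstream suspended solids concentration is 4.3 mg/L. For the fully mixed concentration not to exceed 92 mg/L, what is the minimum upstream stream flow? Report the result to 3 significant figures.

13200 L/s

Set C_mix = 92: (Q·4.300 + 2900·491.0) / (Q + 2900) = 92
→ Q = 2900·(491.0 − 92)/(92 − 4.300) = 13190 L/s.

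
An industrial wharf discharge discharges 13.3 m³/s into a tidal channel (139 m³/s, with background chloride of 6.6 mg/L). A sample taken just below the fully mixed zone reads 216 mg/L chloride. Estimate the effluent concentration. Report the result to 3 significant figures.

Mass balance: 139.0·6.600 + 13.30·Cₑ = 152.3·216.0
→ Cₑ = (152.3·216.0 − 139.0·6.600) / 13.30 = 2404 mg/L.

2400 mg/L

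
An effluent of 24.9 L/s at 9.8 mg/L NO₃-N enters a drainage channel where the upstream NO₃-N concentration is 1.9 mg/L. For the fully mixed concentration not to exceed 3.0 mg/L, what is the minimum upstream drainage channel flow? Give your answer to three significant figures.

Set C_mix = 3.0: (Q·1.900 + 24.90·9.800) / (Q + 24.90) = 3.0
→ Q = 24.90·(9.800 − 3.0)/(3.0 − 1.900) = 153.9 L/s.

154 L/s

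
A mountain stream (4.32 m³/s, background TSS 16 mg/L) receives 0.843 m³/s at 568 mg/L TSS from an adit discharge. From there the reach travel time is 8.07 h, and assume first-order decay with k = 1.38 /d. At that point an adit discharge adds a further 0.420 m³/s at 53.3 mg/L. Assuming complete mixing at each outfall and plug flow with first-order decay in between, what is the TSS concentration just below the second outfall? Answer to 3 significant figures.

Conservation of mass: C = (4.320·16.00 + 0.8430·568.0) / 5.163 = 547.9/5.163 = 106.1 mg/L; combined flow 5.163 m³/s.
Applying C = C₀e^(−kt): 106.1 × 0.6287 = 66.73 mg/L.
At the second outfall, C = (5.163·66.73 + 0.4200·53.30) / (5.163 + 0.4200) = 65.72 mg/L.

65.7 mg/L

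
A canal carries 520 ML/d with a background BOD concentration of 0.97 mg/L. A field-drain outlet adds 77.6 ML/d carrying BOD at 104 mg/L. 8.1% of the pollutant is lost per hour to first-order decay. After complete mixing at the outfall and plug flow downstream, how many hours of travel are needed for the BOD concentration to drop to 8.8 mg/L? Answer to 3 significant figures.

5.79 h

Conservation of mass: C = (520.0·0.9700 + 77.60·104.0) / 597.6 = 8575/597.6 = 14.35 mg/L.
8.1%/h lost → k = −ln(1 − 0.081) = 0.08447 h⁻¹.
14.35·exp(−k·t) = 8.8 → t = ln(14.35/8.8)/k = 20840 s = 5.788 h.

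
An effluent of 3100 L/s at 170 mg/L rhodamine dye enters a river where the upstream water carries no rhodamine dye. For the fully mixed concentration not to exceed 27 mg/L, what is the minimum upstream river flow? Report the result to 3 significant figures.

Set C_mix = 27: (Q·0 + 3100·170.0) / (Q + 3100) = 27
→ Q = 3100·(170.0 − 27)/(27 − 0) = 16420 L/s.

16400 L/s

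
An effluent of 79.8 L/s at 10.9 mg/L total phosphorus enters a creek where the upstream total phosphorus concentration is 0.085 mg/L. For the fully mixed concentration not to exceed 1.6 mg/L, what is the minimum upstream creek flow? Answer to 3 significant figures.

Set C_mix = 1.6: (Q·0.08500 + 79.80·10.90) / (Q + 79.80) = 1.6
→ Q = 79.80·(10.90 − 1.6)/(1.6 − 0.08500) = 489.9 L/s.

490 L/s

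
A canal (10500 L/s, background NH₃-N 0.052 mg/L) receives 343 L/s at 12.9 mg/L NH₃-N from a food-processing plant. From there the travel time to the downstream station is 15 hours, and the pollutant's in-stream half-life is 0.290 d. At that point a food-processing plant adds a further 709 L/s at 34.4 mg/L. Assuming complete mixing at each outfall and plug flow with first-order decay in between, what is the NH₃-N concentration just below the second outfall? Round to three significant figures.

2.21 mg/L

Mixed concentration C = ΣQC/ΣQ = (10500·0.05200 + 343.0·12.90) / 10840 = 4971/10840 = 0.4584 mg/L; combined flow 10840 L/s.
Half-life 0.290 d → k = ln 2 / 0.290 = 2.390 d⁻¹.
After decay, C = 0.4584 × e^(−kt) = 0.4584 × 0.2245 = 0.1029 mg/L.
At the second outfall, C = (10840·0.1029 + 709.0·34.40) / (10840 + 709.0) = 2.208 mg/L.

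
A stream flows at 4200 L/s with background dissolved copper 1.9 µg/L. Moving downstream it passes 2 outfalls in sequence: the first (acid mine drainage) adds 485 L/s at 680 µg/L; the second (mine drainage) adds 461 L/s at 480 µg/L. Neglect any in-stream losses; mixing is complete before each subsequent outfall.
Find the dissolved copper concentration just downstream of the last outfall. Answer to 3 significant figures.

After outfall 1: Q = 4200 + 485.0 = 4685 L/s; C = (4200·1.900 + 485.0·680.0)/4685 = 72.10 µg/L.
After outfall 2: Q = 4685 + 461.0 = 5146 L/s; C = (4685·72.10 + 461.0·480.0)/5146 = 108.6 µg/L.

109 µg/L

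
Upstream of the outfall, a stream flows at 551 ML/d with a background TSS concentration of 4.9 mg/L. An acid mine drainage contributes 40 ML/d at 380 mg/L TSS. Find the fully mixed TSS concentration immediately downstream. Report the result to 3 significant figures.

Mass balance: C = (551.0·4.900 + 40.00·380.0) / 591.0 = 17900/591.0 = 30.29 mg/L.

30.3 mg/L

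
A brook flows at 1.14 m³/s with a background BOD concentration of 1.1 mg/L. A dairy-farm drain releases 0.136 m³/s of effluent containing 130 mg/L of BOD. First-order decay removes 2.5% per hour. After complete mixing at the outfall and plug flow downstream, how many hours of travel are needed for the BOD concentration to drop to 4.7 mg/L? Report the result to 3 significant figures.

45.4 h

Mass balance: C = (1.140·1.100 + 0.1360·130.0) / 1.276 = 18.93/1.276 = 14.84 mg/L.
2.5%/h lost → k = −ln(1 − 0.025) = 0.02532 h⁻¹.
14.84·exp(−k·t) = 4.7 → t = ln(14.84/4.7)/k = 163500 s = 45.41 h.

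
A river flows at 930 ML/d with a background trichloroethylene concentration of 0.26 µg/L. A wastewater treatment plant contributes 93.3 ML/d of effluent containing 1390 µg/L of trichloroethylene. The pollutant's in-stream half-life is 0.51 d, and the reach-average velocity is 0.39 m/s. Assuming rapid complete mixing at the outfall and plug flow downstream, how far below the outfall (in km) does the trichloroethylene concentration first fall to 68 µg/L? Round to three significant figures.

Flow-weighted average: C = (930.0·0.2600 + 93.30·1390) / 1023 = 129900/1023 = 127.0 µg/L.
Half-life 0.51 d → k = ln 2 / 0.51 = 1.359 d⁻¹.
Set 127.0·exp(−k·t) = 68 → t = ln(127.0/68)/k = 39700 s = 11.03 h.
Distance = v·t = 0.39·39700 = 15480 m = 15.48 km.

15.5 km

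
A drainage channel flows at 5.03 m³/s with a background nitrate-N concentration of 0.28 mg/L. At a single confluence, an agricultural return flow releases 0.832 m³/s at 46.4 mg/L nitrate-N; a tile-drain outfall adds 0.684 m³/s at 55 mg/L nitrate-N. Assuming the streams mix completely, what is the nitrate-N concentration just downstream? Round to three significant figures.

11.9 mg/L

Mixed concentration C = ΣQC/ΣQ = (5.030·0.2800 + 0.8320·46.40 + 0.6840·55.00) / 6.546 = 77.63/6.546 = 11.86 mg/L.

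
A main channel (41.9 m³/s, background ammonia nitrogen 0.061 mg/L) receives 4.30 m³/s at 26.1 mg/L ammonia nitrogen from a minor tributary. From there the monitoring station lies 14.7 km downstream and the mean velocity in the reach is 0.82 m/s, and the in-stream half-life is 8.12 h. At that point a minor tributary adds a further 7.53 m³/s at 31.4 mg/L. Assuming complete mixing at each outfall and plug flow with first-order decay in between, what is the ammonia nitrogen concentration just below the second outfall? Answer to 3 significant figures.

Conservation of mass: C = (41.90·0.06100 + 4.300·26.10) / 46.20 = 114.8/46.20 = 2.485 mg/L; combined flow 46.20 m³/s.
Travel time t = 14.7·1000 / 0.82 = 17930 s = 4.980 h.
Half-life 8.12 h → k = ln 2 / 8.12 = 0.08536 h⁻¹ = 2.049 d⁻¹.
Applying C = C₀e^(−kt): 2.485 × 0.6537 = 1.624 mg/L.
At the second outfall, C = (46.20·1.624 + 7.530·31.40) / (46.20 + 7.530) = 5.797 mg/L.

5.80 mg/L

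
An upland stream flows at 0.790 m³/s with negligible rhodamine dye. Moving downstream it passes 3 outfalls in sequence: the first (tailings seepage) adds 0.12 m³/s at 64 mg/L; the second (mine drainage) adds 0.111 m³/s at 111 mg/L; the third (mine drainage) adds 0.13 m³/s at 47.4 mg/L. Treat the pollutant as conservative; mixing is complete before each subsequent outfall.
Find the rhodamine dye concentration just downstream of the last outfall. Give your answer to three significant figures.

22.7 mg/L

Outfall 1: combined Q = 0.9100 m³/s; C = (0.7900·0 + 0.1200·64.00)/0.9100 = 8.440 mg/L.
Outfall 2: combined Q = 1.021 m³/s; C = (0.9100·8.440 + 0.1110·111.0)/1.021 = 19.59 mg/L.
Outfall 3: combined Q = 1.151 m³/s; C = (1.021·19.59 + 0.1300·47.40)/1.151 = 22.73 mg/L.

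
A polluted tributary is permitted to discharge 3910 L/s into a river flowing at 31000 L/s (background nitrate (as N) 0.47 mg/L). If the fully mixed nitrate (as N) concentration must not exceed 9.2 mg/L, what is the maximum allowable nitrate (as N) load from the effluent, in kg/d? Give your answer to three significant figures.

26500 kg/d

Mass balance at the limit: 31000·0.4700 + 3910·Cₑ = 34910·9.2 → Cₑ = 78.41 mg/L.
3910 L/s = 3.910 m³/s. Load = 3.910 m³/s × 78.41 g/m³ × 86 400 s/d = 26490 kg/d.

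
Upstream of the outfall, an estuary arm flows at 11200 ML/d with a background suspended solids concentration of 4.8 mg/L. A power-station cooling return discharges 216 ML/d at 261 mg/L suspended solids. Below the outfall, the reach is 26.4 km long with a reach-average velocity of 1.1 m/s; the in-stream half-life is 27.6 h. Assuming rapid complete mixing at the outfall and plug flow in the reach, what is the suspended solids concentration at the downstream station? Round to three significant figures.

8.16 mg/L

After mixing, C = (11200·4.800 + 216.0·261.0) / 11420 = 110100/11420 = 9.648 mg/L.
Travel time t = 26.4·1000 / 1.1 = 24000 s = 6.667 h.
Half-life 27.6 h → k = ln 2 / 27.6 = 0.02511 h⁻¹ = 0.6027 d⁻¹.
After decay, C = 9.648 × e^(−kt) = 9.648 × 0.8458 = 8.160 mg/L.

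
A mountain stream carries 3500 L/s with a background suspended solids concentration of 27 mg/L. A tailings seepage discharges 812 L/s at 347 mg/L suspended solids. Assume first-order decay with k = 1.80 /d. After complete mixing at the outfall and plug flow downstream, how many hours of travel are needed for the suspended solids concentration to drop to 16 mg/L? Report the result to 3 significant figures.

Mass balance: C = (3500·27.00 + 812.0·347.0) / 4312 = 376300/4312 = 87.26 mg/L.
87.26·exp(−k·t) = 16 → t = ln(87.26/16)/k = 81420 s = 22.62 h.

22.6 h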